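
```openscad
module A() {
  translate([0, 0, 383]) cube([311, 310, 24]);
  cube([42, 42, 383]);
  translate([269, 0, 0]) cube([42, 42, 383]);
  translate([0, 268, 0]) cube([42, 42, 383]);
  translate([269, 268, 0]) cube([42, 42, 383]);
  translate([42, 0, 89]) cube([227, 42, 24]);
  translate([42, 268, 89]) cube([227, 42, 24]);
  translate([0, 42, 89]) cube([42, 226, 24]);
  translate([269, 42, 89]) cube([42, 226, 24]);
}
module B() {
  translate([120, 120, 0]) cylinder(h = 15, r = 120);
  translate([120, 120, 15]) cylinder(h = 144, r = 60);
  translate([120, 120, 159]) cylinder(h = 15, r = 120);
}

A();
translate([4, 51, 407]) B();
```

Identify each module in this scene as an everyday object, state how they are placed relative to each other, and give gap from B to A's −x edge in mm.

The spool's min-x is at 4; the stool's min-x is 0; gap = 4 mm.

A is a stool. B is a spool. The spool is on top of the stool. The gap from the spool to the stool's −x edge is 4 mm.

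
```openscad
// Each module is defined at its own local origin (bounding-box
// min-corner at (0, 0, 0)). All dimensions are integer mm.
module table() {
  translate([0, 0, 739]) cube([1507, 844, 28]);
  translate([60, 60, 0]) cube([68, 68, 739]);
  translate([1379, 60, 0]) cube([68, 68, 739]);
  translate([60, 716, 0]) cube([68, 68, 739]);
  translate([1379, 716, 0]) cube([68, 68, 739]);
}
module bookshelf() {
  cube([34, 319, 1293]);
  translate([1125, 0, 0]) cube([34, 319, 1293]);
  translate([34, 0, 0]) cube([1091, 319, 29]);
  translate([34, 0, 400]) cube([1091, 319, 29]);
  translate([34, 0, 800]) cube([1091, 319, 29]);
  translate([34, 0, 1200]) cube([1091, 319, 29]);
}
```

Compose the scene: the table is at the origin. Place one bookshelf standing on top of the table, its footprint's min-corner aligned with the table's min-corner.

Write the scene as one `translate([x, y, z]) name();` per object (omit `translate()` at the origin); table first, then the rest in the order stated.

table();
translate([0, 0, 767]) bookshelf();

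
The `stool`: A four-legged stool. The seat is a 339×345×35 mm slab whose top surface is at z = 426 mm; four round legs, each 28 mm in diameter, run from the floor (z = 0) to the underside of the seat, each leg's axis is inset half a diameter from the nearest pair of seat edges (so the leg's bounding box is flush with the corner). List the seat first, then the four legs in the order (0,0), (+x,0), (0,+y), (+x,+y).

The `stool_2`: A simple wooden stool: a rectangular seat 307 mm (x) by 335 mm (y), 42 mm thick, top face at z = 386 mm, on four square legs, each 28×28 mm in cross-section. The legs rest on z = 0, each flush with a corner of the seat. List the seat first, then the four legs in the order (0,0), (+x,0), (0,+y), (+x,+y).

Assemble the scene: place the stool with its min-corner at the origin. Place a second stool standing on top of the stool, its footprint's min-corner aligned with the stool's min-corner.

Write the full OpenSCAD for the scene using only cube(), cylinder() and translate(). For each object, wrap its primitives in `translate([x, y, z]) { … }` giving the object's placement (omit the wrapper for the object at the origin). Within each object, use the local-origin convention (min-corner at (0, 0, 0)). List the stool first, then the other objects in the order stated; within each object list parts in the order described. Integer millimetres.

translate([0, 0, 391]) cube([339, 345, 35]);
translate([14, 14, 0]) cylinder(h = 391, r = 14);
translate([325, 14, 0]) cylinder(h = 391, r = 14);
translate([14, 331, 0]) cylinder(h = 391, r = 14);
translate([325, 331, 0]) cylinder(h = 391, r = 14);
translate([0, 0, 426]) {
  translate([0, 0, 344]) cube([307, 335, 42]);
  cube([28, 28, 344]);
  translate([279, 0, 0]) cube([28, 28, 344]);
  translate([0, 307, 0]) cube([28, 28, 344]);
  translate([279, 307, 0]) cube([28, 28, 344]);
}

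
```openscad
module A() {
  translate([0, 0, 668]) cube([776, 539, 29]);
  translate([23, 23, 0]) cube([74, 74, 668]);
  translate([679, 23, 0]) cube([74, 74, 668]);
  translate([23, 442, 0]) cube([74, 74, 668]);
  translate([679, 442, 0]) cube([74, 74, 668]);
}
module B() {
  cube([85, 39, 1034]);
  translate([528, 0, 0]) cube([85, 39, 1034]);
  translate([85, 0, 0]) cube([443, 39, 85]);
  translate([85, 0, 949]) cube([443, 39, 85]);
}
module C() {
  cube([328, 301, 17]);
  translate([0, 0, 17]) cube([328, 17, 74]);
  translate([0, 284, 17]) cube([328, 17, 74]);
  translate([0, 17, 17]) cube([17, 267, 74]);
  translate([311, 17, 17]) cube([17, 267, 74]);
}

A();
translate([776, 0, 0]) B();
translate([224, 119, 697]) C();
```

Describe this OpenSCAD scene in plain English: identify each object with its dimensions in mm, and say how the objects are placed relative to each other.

A is a table: top 776 mm (x) × 539 mm (y), 29 mm thick, upper face at z = 697 mm, on four 74×74 mm square legs, each inset 23 mm from the nearest pair of top edges, running from z = 0 to the bottom of the top.

B is a picture frame with a 443×864 mm rectangular opening (x by z) and a uniform 85 mm border on every side. Frame depth is 39 mm along y. It is built from two vertical stiles running the full outside height and two horizontal rails spanning the gap between the stiles.

C is an open storage box with external size 328×301×91 mm and wall thickness 17 mm (the base is also 17 mm thick). The base covers the whole footprint; the four walls stand on the base, with the y-facing walls full-width and the x-facing walls fitting between their inner faces.

The picture frame is against the table's +x side, with their −y faces flush. The open box is on top of the table, centred.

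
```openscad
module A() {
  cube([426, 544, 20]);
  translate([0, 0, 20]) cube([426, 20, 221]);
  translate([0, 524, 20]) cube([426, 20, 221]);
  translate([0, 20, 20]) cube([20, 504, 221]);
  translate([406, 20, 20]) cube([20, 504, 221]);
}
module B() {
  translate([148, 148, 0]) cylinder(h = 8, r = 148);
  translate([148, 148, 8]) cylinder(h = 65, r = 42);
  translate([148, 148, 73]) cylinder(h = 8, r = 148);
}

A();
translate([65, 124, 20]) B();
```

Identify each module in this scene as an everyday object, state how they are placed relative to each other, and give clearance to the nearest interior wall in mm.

Clearances: x = 45, y = 104; minimum 45 mm.

A is an open box. B is a spool. The spool sits inside the open box, centred. The clearance to the nearest interior wall is 45 mm.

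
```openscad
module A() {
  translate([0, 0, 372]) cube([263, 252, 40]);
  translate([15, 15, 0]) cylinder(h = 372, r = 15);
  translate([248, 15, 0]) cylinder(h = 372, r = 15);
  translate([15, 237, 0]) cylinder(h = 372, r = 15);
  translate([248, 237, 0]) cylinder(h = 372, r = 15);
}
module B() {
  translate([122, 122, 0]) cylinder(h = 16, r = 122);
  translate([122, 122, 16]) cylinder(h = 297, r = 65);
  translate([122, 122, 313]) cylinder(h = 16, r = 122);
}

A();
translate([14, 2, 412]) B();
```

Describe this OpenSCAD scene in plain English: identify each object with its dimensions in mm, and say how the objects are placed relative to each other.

A is a simple wooden stool: a rectangular seat 263 mm (x) by 252 mm (y), 40 mm thick, top face at z = 412 mm, on four round legs, each 30 mm in diameter. The legs rest on z = 0, each leg's axis is inset half a diameter from the nearest pair of seat edges (so the leg's bounding box is flush with the corner).

B is a spool: two coaxial disc flanges of radius 122 mm and thickness 16 mm, joined by a core cylinder of radius 65 mm and height 297 mm. The lower flange rests on z = 0 and the three cylinders share a vertical axis.

The spool is on top of the stool.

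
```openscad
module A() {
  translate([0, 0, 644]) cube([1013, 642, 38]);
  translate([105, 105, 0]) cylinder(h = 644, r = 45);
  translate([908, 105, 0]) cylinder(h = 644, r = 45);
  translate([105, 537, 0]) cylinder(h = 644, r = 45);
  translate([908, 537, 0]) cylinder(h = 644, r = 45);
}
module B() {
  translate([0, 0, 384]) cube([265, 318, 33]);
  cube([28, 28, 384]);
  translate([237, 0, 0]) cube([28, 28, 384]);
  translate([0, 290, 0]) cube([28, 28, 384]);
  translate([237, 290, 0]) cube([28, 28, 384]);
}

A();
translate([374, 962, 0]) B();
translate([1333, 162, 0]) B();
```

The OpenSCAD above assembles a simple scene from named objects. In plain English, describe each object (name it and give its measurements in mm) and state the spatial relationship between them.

A is a table with a 1013×642 mm rectangular top, 38 mm thick, top surface at z = 682 mm, supported by four round legs of 90 mm diameter, each leg's bounding box inset 60 mm from the nearest pair of top edges, running from the floor.

B is a four-legged stool. The seat is 265×318 mm, 33 mm thick, top at z = 417 mm. It stands on four square legs, each 28×28 mm in cross-section, from z = 0 to the seat underside, each flush with a corner of the seat.

Two stools sit around the table at the +y, +x sides.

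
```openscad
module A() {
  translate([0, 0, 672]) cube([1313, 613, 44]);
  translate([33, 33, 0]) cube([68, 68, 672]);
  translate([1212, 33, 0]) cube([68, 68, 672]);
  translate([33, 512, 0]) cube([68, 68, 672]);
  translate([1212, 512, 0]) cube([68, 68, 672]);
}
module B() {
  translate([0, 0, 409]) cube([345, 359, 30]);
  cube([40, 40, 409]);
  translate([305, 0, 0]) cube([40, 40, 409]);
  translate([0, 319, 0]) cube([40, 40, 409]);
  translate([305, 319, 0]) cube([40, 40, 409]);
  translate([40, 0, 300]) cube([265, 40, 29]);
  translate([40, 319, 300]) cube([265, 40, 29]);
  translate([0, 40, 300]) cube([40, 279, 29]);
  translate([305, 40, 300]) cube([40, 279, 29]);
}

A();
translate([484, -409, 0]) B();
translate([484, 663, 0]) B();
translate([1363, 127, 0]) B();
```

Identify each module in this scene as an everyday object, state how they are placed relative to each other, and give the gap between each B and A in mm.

Each stool's nearest face is 50 mm from the table's bounding box.

A is a table. B is a stool. Three stools sit around the table at the −y, +y, +x sides. The gap between each stool and the table is 50 mm.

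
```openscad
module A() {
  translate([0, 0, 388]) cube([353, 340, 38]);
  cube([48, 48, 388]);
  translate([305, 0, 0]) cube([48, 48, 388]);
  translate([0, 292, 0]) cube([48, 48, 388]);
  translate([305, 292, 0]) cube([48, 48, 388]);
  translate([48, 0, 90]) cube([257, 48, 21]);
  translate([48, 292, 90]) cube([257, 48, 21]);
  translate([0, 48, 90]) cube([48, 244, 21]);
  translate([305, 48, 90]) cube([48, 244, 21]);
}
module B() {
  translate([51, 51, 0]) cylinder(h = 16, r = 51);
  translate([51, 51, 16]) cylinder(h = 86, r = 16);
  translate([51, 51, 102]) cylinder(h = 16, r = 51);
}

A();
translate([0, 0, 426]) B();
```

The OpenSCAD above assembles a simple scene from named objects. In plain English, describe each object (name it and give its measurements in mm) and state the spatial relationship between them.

A is a four-legged stool. The seat is 353×340 mm, 38 mm thick, top at z = 426 mm. It stands on four square legs, each 48×48 mm in cross-section, from z = 0 to the seat underside, each flush with a corner of the seat. Four stretchers, 48 mm wide and 21 mm tall, connect adjacent legs with their undersides at z = 90 mm, each running between the inner faces of the legs it joins and aligned with the legs' outer faces on the other axis.

B is a spool: two coaxial disc flanges of radius 51 mm and thickness 16 mm, joined by a core cylinder of radius 16 mm and height 86 mm. The lower flange rests on z = 0 and the three cylinders share a vertical axis.

The spool is on top of the stool.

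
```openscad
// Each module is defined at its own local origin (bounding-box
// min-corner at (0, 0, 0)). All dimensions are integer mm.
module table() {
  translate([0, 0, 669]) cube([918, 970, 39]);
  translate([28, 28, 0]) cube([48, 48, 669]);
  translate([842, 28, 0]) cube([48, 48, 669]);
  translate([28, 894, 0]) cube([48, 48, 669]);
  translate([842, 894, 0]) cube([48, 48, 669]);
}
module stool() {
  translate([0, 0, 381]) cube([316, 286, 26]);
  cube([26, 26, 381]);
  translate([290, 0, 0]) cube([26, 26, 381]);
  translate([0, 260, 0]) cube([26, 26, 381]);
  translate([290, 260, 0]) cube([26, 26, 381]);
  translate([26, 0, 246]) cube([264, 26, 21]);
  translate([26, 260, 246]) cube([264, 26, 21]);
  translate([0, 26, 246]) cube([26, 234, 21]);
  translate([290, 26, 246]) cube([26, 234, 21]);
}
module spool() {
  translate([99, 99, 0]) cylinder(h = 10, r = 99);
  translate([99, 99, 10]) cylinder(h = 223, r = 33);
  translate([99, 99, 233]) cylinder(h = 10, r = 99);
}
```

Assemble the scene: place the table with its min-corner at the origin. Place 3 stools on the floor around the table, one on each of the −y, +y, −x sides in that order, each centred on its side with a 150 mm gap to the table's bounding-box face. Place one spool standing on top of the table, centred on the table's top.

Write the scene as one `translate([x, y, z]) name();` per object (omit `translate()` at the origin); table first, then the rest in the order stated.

table();
translate([301, -436, 0]) stool();
translate([301, 1120, 0]) stool();
translate([-466, 342, 0]) stool();
translate([360, 386, 708]) spool();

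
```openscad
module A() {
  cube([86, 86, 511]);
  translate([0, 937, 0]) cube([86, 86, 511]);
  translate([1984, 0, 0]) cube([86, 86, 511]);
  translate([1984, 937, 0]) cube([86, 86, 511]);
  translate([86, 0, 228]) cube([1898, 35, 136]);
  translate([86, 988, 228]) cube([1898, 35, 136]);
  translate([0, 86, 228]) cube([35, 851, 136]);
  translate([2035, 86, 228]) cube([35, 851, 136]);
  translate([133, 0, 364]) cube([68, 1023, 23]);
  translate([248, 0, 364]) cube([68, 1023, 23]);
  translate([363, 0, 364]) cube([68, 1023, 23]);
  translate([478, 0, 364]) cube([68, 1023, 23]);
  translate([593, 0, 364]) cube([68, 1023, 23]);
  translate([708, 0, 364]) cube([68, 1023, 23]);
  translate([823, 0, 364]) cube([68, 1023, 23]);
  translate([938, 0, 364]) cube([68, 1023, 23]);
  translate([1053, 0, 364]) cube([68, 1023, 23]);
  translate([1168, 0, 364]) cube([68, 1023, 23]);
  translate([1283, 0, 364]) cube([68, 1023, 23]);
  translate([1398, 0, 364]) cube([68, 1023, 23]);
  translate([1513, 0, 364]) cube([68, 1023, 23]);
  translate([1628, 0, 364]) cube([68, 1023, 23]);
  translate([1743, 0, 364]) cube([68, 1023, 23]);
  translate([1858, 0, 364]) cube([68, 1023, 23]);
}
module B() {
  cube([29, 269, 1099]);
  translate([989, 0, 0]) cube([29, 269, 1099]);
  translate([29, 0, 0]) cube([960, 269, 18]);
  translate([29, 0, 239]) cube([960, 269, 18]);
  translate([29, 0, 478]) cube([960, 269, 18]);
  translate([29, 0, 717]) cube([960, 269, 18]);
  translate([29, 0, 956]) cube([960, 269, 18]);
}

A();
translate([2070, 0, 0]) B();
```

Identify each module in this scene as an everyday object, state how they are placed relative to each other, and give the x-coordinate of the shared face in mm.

A is a bed frame. B is a bookshelf. The bookshelf is against the bed frame's +x side, with their −y faces flush. The x-coordinate of the shared face is 2070 mm.

The bed frame's +x face and the bookshelf's −x face are both at x = 2070 mm.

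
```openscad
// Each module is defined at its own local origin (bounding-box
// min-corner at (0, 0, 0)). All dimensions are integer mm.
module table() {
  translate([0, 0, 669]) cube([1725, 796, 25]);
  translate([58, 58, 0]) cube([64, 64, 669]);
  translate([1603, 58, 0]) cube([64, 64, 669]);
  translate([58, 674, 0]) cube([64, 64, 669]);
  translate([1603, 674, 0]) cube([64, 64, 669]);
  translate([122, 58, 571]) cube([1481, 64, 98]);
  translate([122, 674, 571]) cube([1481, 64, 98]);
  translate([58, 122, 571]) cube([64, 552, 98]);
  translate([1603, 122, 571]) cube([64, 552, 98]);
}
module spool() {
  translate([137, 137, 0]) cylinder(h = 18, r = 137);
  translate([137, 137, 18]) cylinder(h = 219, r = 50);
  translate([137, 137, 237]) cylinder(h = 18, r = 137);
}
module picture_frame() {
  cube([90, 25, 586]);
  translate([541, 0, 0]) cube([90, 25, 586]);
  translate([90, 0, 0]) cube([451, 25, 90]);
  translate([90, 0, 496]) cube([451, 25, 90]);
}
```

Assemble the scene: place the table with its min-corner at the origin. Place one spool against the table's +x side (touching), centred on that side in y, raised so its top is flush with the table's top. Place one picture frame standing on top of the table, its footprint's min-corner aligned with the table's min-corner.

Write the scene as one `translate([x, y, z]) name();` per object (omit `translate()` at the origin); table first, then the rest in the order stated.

table();
translate([1725, 261, 439]) spool();
translate([0, 0, 694]) picture_frame();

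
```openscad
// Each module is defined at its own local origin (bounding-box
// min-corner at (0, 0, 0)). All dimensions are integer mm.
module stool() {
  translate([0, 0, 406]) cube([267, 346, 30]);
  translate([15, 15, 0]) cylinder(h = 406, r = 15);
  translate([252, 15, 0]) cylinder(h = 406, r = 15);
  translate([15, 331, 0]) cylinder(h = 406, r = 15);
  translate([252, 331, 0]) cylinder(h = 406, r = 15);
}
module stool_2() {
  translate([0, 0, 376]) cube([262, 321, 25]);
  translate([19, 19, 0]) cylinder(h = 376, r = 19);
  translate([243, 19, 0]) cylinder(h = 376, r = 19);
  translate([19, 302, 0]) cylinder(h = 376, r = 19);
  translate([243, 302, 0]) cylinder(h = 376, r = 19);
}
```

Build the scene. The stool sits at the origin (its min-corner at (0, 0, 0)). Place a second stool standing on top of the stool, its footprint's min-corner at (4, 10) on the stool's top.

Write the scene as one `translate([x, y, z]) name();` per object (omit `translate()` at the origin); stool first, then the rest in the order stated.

stool();
translate([4, 10, 436]) stool_2();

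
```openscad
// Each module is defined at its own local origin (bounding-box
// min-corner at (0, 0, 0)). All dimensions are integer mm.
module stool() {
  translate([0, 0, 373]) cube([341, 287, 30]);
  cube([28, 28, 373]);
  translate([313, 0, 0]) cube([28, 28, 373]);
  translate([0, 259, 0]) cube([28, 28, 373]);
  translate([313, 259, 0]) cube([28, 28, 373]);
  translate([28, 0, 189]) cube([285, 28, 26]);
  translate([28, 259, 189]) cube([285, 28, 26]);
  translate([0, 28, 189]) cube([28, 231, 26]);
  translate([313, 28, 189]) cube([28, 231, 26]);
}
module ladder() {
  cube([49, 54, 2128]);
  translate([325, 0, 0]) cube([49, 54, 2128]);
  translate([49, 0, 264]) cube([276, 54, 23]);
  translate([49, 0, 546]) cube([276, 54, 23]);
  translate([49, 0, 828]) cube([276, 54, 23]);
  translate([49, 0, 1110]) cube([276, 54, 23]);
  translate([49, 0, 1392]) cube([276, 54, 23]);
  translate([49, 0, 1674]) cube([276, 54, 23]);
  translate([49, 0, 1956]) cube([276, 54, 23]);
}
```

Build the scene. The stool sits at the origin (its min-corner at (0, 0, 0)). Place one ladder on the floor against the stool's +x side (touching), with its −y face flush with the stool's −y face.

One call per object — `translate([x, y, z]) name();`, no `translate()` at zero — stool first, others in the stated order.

stool();
translate([341, 0, 0]) ladder();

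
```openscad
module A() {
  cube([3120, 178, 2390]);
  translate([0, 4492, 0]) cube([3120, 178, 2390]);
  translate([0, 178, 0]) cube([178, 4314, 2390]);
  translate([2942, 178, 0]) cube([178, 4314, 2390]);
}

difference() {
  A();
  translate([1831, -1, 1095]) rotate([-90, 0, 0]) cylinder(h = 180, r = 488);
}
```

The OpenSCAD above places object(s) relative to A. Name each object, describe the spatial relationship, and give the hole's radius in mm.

A is a house frame. The house frame has a circular hole through its front wall. The hole's radius is 488 mm.

The subtracted cylinder has r = 488 mm.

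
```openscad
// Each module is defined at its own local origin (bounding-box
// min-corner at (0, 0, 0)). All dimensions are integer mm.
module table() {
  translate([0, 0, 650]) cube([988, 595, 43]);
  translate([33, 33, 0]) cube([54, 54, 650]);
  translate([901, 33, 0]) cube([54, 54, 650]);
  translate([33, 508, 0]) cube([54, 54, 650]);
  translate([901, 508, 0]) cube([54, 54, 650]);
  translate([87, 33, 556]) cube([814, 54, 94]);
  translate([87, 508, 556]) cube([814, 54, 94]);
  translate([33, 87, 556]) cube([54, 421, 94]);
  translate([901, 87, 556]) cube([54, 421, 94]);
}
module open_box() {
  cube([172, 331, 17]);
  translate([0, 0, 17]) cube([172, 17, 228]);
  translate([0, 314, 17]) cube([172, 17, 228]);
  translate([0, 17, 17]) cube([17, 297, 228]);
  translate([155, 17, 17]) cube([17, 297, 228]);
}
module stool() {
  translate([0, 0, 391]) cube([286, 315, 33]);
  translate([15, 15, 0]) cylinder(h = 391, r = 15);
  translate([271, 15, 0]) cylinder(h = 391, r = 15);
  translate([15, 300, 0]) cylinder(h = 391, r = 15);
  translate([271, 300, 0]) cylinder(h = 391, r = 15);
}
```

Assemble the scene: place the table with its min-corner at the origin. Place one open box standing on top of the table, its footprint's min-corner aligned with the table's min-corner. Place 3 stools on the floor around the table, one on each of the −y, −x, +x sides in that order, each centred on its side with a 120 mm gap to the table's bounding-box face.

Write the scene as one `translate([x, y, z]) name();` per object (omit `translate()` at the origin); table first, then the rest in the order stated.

table();
translate([0, 0, 693]) open_box();
translate([351, -435, 0]) stool();
translate([-406, 140, 0]) stool();
translate([1108, 140, 0]) stool();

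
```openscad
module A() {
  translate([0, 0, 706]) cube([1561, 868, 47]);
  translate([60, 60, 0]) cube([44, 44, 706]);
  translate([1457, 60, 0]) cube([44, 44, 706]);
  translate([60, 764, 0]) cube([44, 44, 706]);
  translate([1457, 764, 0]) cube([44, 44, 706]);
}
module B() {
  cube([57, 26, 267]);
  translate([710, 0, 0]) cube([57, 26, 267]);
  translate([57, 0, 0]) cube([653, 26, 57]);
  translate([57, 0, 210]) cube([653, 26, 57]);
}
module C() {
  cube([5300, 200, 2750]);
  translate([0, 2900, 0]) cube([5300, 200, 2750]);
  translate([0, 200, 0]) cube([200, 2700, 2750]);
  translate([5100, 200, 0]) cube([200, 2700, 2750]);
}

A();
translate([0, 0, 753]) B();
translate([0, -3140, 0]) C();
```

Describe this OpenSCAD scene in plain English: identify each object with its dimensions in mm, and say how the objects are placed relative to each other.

A is a table: top 1561 mm (x) × 868 mm (y), 47 mm thick, upper face at z = 753 mm, on four 44×44 mm square legs, each inset 60 mm from the nearest pair of top edges, running from z = 0 to the bottom of the top.

B is a picture frame with a 653×153 mm rectangular opening (x by z) and a uniform 57 mm border on every side. Frame depth is 26 mm along y. It is built from two vertical stiles running the full outside height and two horizontal rails spanning the gap between the stiles.

C is a box-shaped house frame (walls only): outside footprint 5300×3100 mm, wall height 2750 mm, wall thickness 200 mm. The two y-facing walls run the full x-width; the two x-facing walls fit between the inner faces of the y-facing walls.

The picture frame is on top of the table. The house frame is on the floor beside the table on its −y side.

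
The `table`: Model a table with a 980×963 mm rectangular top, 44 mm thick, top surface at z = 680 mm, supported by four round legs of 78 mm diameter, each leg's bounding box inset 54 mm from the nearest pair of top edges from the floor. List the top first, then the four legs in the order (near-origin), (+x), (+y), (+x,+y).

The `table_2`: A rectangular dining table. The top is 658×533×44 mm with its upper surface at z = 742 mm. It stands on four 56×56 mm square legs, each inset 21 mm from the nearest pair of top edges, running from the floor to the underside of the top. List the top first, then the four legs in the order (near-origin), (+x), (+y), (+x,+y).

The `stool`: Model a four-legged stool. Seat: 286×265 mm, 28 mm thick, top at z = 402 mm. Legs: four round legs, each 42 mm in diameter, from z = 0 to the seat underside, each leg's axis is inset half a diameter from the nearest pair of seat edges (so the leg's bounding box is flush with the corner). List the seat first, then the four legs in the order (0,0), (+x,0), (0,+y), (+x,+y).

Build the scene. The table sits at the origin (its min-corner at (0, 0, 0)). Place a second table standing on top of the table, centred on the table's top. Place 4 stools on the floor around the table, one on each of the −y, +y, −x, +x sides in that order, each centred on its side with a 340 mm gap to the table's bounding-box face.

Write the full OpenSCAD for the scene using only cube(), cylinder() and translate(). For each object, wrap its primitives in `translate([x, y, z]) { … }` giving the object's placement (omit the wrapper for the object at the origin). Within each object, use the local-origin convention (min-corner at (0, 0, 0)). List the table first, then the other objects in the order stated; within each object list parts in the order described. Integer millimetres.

translate([0, 0, 636]) cube([980, 963, 44]);
translate([93, 93, 0]) cylinder(h = 636, r = 39);
translate([887, 93, 0]) cylinder(h = 636, r = 39);
translate([93, 870, 0]) cylinder(h = 636, r = 39);
translate([887, 870, 0]) cylinder(h = 636, r = 39);
translate([161, 215, 680]) {
  translate([0, 0, 698]) cube([658, 533, 44]);
  translate([21, 21, 0]) cube([56, 56, 698]);
  translate([581, 21, 0]) cube([56, 56, 698]);
  translate([21, 456, 0]) cube([56, 56, 698]);
  translate([581, 456, 0]) cube([56, 56, 698]);
}
translate([347, -605, 0]) {
  translate([0, 0, 374]) cube([286, 265, 28]);
  translate([21, 21, 0]) cylinder(h = 374, r = 21);
  translate([265, 21, 0]) cylinder(h = 374, r = 21);
  translate([21, 244, 0]) cylinder(h = 374, r = 21);
  translate([265, 244, 0]) cylinder(h = 374, r = 21);
}
translate([347, 1303, 0]) {
  translate([0, 0, 374]) cube([286, 265, 28]);
  translate([21, 21, 0]) cylinder(h = 374, r = 21);
  translate([265, 21, 0]) cylinder(h = 374, r = 21);
  translate([21, 244, 0]) cylinder(h = 374, r = 21);
  translate([265, 244, 0]) cylinder(h = 374, r = 21);
}
translate([-626, 349, 0]) {
  translate([0, 0, 374]) cube([286, 265, 28]);
  translate([21, 21, 0]) cylinder(h = 374, r = 21);
  translate([265, 21, 0]) cylinder(h = 374, r = 21);
  translate([21, 244, 0]) cylinder(h = 374, r = 21);
  translate([265, 244, 0]) cylinder(h = 374, r = 21);
}
translate([1320, 349, 0]) {
  translate([0, 0, 374]) cube([286, 265, 28]);
  translate([21, 21, 0]) cylinder(h = 374, r = 21);
  translate([265, 21, 0]) cylinder(h = 374, r = 21);
  translate([21, 244, 0]) cylinder(h = 374, r = 21);
  translate([265, 244, 0]) cylinder(h = 374, r = 21);
}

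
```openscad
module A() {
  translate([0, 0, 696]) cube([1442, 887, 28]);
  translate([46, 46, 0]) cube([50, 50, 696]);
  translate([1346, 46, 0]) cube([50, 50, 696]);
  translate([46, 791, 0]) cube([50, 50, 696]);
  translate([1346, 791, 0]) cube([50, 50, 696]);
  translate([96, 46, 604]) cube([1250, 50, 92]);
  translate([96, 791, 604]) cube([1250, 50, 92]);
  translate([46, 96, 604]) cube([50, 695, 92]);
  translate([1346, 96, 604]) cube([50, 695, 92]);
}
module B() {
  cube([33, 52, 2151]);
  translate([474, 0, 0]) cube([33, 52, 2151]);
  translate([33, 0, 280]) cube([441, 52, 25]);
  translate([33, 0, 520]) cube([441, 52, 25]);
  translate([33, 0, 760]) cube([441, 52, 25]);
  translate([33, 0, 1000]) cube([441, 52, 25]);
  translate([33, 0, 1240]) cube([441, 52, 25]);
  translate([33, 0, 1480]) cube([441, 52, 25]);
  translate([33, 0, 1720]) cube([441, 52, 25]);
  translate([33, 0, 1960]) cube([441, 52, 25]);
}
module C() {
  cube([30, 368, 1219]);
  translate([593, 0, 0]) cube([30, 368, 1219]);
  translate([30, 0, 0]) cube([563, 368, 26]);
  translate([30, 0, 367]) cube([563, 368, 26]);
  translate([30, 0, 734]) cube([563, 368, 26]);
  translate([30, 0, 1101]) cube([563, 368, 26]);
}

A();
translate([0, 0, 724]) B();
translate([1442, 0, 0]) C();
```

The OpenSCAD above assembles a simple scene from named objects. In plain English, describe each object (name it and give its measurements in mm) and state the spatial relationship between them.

A is a table with a 1442×887 mm rectangular top, 28 mm thick, top surface at z = 724 mm, supported by four 50×50 mm square legs, each inset 46 mm from the nearest pair of top edges, running from the floor. Four apron rails, 50 mm thick and 92 mm tall, run between adjacent legs with their top edges flush with the underside of the top and their outer faces flush with the legs' outer faces.

B is a straight ladder. Two 33×52 mm vertical rails, 2151 mm tall, stand 507 mm apart (outside-to-outside) with their front faces coplanar on the −y side. 8 rungs, each 52 mm deep and 25 mm tall, span between the inner faces of the rails, front faces flush with the rails. The lowest rung's underside is at z = 280 mm and rungs are spaced 240 mm apart (underside to underside).

C is a bookshelf 623 mm wide overall, 368 mm deep and 1219 mm tall. The two sides are 30 mm thick vertical panels. 4 horizontal shelves of 26 mm thickness span between the inner faces of the sides; the lowest shelf sits on the floor and shelves are stacked with a clear vertical gap of 341 mm between each pair.

The ladder is on top of the table. The bookshelf is against the table's +x side, with their −y faces flush.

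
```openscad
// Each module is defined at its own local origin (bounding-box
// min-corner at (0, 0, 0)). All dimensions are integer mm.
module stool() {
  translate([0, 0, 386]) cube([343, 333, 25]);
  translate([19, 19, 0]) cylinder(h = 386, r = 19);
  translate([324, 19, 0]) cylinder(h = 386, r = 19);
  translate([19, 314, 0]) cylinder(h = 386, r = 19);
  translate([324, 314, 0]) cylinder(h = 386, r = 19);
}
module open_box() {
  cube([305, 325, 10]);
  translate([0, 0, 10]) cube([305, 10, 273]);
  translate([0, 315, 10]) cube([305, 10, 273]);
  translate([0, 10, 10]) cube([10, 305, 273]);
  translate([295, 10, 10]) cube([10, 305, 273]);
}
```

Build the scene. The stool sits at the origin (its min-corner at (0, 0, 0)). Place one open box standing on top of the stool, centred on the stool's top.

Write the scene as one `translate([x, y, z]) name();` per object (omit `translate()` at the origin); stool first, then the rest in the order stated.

stool();
translate([19, 4, 411]) open_box();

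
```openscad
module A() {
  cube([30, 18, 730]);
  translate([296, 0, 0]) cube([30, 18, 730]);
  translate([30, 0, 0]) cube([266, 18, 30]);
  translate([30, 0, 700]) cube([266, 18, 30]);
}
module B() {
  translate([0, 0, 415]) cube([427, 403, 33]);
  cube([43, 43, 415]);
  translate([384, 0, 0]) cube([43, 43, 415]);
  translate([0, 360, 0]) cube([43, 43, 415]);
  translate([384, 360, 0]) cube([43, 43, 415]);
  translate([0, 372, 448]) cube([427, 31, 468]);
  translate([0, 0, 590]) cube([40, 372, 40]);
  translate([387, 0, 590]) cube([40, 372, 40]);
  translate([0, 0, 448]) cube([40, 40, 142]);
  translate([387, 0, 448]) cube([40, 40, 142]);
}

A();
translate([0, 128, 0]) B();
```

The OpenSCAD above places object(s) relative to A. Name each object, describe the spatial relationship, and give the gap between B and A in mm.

The chair's nearest face is 110 mm from the picture frame's +y face.

A is a picture frame. B is a chair. The chair is on the floor beside the picture frame on its +y side. The gap between the chair and the picture frame is 110 mm.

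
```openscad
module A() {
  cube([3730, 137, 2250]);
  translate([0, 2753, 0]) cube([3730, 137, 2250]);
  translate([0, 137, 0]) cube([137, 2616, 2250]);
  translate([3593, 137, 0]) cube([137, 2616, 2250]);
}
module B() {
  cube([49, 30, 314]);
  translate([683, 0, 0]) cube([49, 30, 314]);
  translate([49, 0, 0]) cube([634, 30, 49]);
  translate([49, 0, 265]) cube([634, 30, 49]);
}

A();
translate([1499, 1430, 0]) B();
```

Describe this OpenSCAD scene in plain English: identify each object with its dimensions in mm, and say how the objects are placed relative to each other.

A is a box-shaped house frame (walls only): outside footprint 3730×2890 mm, wall height 2250 mm, wall thickness 137 mm. The two y-facing walls run the full x-width; the two x-facing walls fit between the inner faces of the y-facing walls.

B is a rectangular picture frame lying in the x–z plane (depth along y). The opening is 634 mm wide (x) by 216 mm tall (z), surrounded by a border 49 mm wide on all four sides. The frame is 30 mm deep and is made of two full-height vertical stiles with two horizontal rails fitted between them.

The picture frame sits inside the house frame, centred.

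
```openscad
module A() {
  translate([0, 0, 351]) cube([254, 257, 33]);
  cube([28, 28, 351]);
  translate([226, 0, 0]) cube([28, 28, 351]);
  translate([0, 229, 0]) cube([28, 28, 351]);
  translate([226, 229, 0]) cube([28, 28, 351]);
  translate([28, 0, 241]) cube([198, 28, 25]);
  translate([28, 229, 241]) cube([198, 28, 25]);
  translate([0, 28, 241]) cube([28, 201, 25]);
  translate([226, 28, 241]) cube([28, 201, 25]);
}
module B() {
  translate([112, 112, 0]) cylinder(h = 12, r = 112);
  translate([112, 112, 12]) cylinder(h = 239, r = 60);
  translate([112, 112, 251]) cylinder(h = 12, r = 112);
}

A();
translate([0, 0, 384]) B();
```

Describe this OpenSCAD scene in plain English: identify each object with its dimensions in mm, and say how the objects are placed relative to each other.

A is a four-legged stool. The seat is 254×257 mm, 33 mm thick, top at z = 384 mm. It stands on four square legs, each 28×28 mm in cross-section, from z = 0 to the seat underside, each flush with a corner of the seat. Four stretchers, 28 mm wide and 25 mm tall, connect adjacent legs with their undersides at z = 241 mm, each running between the inner faces of the legs it joins and aligned with the legs' outer faces on the other axis.

B is a spool: two coaxial disc flanges of radius 112 mm and thickness 12 mm, joined by a core cylinder of radius 60 mm and height 239 mm. The lower flange rests on z = 0 and the three cylinders share a vertical axis.

The spool is on top of the stool.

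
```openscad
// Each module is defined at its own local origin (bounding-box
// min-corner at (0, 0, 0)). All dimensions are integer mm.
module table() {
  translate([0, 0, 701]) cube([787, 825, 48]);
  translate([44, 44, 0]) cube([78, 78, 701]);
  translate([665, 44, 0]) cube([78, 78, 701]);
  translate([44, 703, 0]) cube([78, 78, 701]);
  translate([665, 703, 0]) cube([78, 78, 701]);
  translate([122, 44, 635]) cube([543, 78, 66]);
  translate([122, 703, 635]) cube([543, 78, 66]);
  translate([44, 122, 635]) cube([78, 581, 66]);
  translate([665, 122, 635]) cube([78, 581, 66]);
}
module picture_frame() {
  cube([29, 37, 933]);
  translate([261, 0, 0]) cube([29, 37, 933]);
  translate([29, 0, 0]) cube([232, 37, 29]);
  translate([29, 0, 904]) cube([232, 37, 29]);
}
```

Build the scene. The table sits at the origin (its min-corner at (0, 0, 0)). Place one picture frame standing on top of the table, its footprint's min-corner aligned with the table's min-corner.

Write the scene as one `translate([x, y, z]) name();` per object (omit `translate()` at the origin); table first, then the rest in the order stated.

table();
translate([0, 0, 749]) picture_frame();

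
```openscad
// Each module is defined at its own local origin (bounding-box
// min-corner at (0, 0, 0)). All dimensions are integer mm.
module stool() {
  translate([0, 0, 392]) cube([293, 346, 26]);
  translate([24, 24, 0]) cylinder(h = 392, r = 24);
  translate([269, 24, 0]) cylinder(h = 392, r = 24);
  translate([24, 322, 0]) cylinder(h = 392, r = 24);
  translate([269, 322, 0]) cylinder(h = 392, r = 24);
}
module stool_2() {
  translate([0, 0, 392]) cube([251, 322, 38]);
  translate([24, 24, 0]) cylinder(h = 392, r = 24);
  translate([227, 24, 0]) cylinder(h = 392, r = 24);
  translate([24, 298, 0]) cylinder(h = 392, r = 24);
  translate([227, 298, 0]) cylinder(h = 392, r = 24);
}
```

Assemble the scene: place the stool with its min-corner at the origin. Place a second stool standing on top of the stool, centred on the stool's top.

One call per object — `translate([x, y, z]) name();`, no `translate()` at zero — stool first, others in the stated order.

stool();
translate([21, 12, 418]) stool_2();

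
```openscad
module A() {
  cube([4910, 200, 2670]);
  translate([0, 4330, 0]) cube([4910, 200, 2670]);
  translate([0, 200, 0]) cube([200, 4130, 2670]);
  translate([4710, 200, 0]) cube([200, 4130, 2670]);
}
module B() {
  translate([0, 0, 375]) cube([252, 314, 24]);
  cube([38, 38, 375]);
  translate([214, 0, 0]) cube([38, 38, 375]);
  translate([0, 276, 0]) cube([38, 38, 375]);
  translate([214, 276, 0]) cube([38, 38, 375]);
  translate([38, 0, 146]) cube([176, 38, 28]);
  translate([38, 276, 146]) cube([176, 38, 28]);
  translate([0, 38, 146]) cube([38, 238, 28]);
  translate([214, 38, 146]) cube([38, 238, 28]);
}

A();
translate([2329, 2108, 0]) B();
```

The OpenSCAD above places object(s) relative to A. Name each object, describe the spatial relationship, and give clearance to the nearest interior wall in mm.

A is a house frame. B is a stool. The stool sits inside the house frame, centred. The clearance to the nearest interior wall is 1908 mm.

Clearances: x = 2129, y = 1908; minimum 1908 mm.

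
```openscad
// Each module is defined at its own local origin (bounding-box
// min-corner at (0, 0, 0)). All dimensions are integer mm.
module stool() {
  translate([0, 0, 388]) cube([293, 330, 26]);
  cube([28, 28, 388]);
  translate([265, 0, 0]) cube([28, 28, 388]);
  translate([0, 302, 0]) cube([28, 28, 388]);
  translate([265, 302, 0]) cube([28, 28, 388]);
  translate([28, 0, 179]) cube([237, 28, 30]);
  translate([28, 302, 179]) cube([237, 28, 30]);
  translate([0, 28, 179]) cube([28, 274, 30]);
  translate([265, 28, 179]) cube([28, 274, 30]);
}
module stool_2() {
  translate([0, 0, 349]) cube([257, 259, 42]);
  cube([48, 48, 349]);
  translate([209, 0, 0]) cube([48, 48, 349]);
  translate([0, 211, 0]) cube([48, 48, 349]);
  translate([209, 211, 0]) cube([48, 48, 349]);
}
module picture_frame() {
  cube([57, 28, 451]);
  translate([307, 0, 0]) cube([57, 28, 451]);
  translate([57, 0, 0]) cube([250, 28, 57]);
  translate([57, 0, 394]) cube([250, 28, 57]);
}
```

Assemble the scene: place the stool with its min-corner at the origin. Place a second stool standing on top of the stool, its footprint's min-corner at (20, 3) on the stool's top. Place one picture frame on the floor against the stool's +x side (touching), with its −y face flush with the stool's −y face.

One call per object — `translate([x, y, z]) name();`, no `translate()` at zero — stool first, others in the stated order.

stool();
translate([20, 3, 414]) stool_2();
translate([293, 0, 0]) picture_frame();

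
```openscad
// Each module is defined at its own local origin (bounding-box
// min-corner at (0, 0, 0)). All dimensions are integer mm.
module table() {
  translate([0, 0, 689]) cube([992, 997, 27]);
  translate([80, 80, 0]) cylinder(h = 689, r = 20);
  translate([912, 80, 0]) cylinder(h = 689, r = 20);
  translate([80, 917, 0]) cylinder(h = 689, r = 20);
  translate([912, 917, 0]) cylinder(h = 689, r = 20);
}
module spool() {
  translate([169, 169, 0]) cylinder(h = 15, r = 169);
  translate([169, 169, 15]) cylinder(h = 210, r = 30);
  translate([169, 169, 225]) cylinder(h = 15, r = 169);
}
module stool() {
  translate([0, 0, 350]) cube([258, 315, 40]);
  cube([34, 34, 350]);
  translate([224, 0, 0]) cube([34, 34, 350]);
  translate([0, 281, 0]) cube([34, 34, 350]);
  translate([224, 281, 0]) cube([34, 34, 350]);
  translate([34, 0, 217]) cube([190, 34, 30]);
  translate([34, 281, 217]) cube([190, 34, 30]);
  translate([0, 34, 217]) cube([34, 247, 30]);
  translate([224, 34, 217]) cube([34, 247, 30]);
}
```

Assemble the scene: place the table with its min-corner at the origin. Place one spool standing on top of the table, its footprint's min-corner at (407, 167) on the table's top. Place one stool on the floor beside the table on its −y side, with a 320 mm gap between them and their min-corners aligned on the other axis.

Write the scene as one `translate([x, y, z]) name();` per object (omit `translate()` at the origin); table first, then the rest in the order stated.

table();
translate([407, 167, 716]) spool();
translate([0, -635, 0]) stool();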